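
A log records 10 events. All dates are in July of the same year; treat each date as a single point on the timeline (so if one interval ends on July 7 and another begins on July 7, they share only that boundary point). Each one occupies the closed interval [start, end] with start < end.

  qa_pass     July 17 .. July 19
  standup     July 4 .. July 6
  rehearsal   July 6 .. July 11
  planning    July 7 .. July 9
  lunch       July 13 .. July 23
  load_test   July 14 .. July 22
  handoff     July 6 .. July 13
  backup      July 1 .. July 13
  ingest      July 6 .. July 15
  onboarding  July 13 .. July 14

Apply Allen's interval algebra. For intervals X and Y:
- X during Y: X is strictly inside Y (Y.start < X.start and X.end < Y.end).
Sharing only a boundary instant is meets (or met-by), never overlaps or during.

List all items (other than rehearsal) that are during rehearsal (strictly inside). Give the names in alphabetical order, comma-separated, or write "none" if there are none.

planning

Target rehearsal = [July 6, July 11].
backup [July 1, July 13] → contains → no.
handoff [July 6, July 13] → started-by → no.
ingest [July 6, July 15] → started-by → no.
load_test [July 14, July 22] → after → no.
lunch [July 13, July 23] → after → no.
onboarding [July 13, July 14] → after → no.
planning [July 7, July 9] → during → yes.
qa_pass [July 17, July 19] → after → no.
standup [July 4, July 6] → meets → no.
Result: planning.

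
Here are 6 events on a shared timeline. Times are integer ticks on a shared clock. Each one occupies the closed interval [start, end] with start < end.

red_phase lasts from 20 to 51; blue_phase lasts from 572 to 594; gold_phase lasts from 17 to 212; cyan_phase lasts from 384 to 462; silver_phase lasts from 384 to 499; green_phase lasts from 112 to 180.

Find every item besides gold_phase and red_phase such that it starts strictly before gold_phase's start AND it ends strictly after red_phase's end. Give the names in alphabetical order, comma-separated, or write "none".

none

Conditions: its start is strictly before gold_phase's start (X.start < 17) AND its end is strictly after red_phase's end (X.end > 51).
blue_phase: start 572 < 17? ✗; end 594 > 51? ✓ → no.
cyan_phase: start 384 < 17? ✗; end 462 > 51? ✓ → no.
green_phase: start 112 < 17? ✗; end 180 > 51? ✓ → no.
silver_phase: start 384 < 17? ✗; end 499 > 51? ✓ → no.
Result: none.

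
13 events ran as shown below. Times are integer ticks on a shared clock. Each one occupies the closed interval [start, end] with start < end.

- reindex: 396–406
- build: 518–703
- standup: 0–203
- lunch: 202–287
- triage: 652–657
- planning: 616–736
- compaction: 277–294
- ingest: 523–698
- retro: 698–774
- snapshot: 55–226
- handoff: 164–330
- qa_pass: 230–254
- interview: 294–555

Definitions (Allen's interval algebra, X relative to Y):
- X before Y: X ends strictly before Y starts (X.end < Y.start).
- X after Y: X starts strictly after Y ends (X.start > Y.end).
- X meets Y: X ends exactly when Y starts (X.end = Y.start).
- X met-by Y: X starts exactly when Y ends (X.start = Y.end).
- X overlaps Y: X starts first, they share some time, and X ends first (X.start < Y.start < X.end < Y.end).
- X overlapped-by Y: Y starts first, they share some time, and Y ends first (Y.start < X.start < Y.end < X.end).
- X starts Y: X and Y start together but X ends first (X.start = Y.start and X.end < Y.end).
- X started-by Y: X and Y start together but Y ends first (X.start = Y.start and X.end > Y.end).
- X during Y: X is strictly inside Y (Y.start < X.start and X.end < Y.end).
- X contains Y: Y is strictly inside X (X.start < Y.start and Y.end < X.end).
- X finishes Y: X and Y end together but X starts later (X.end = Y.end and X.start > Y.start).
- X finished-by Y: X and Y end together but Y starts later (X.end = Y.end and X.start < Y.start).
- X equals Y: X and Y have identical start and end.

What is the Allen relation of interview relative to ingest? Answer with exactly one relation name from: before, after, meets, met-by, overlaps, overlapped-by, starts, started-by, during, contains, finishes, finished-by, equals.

overlaps

interview = [294, 555]; ingest = [523, 698].
Compare endpoints: interview.start < ingest.start, interview.start < ingest.end, interview.end > ingest.start, interview.end < ingest.end.
That pattern is 'overlaps'.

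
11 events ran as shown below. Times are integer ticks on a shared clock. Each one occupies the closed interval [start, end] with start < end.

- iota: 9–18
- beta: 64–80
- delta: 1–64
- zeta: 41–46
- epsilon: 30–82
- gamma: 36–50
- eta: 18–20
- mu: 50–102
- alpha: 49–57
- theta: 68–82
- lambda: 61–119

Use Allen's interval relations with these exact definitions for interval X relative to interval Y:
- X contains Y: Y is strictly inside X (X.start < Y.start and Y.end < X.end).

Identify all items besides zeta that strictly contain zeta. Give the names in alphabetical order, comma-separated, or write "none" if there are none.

delta, epsilon, gamma

Target zeta = [41, 46].
alpha [49, 57] → after → no.
beta [64, 80] → after → no.
delta [1, 64] → contains → yes.
epsilon [30, 82] → contains → yes.
eta [18, 20] → before → no.
gamma [36, 50] → contains → yes.
iota [9, 18] → before → no.
lambda [61, 119] → after → no.
mu [50, 102] → after → no.
theta [68, 82] → after → no.
Result: delta, epsilon, gamma.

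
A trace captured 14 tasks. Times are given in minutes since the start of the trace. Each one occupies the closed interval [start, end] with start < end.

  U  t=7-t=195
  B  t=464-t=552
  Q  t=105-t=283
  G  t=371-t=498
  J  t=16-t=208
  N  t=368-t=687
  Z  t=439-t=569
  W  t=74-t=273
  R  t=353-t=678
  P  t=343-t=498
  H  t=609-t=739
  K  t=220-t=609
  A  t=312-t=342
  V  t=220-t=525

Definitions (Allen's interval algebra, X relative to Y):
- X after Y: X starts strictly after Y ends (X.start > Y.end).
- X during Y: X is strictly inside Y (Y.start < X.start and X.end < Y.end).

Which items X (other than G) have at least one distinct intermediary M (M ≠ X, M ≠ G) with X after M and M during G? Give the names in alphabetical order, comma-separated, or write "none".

Target G = [t=371, t=498].
Intermediaries M with M during G: none.
Union: none.

none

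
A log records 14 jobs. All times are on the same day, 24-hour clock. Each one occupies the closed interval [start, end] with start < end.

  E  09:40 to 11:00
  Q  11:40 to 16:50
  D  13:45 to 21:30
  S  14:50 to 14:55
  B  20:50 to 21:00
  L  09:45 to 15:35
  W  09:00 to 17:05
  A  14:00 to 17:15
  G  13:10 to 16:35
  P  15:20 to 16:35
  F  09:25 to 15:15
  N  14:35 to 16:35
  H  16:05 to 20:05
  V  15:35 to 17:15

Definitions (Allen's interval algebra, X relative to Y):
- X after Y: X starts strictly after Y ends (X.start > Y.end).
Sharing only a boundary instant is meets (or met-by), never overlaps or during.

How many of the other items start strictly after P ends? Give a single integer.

1

Target P = [15:20, 16:35].
A [14:00, 17:15] → contains → no.
B [20:50, 21:00] → after → counts.
D [13:45, 21:30] → contains → no.
E [09:40, 11:00] → before → no.
F [09:25, 15:15] → before → no.
G [13:10, 16:35] → finished-by → no.
H [16:05, 20:05] → overlapped-by → no.
L [09:45, 15:35] → overlaps → no.
N [14:35, 16:35] → finished-by → no.
Q [11:40, 16:50] → contains → no.
S [14:50, 14:55] → before → no.
V [15:35, 17:15] → overlapped-by → no.
W [09:00, 17:05] → contains → no.
Total: 1.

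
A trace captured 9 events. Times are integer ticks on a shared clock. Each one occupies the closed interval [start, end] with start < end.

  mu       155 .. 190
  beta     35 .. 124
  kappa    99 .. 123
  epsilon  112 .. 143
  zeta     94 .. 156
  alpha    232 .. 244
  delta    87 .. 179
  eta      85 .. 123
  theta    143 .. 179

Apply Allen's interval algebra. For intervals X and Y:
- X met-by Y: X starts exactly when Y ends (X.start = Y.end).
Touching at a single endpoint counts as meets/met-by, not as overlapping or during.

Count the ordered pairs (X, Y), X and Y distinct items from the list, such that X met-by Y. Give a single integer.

1

Checking all 72 ordered pairs for relation 'met-by'; matching pairs in alphabetical order:
(theta, epsilon): theta met-by epsilon ✓
Count: 1.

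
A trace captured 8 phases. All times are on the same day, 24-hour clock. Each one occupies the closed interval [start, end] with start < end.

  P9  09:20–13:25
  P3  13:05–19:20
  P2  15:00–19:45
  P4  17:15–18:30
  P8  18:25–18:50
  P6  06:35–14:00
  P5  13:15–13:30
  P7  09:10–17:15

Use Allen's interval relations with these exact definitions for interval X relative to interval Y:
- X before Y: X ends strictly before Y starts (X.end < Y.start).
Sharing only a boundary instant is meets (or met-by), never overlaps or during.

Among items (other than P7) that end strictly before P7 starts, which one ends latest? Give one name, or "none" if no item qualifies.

Target P7 = [09:10, 17:15].
P2 [15:00, 19:45] → overlapped-by → excluded.
P3 [13:05, 19:20] → overlapped-by → excluded.
P4 [17:15, 18:30] → met-by → excluded.
P5 [13:15, 13:30] → during → excluded.
P6 [06:35, 14:00] → overlaps → excluded.
P8 [18:25, 18:50] → after → excluded.
P9 [09:20, 13:25] → during → excluded.
No candidates → none.

none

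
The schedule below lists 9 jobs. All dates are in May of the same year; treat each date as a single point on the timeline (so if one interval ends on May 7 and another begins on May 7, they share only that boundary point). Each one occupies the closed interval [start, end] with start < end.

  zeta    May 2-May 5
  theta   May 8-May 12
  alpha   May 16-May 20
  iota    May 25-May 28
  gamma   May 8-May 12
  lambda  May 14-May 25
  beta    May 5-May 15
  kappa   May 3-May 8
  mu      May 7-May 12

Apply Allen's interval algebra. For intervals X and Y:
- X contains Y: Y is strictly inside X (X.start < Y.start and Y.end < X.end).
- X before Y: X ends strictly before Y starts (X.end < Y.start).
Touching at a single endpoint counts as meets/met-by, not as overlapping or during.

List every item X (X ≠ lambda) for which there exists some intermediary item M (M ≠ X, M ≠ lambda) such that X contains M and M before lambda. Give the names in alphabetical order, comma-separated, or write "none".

Target lambda = [May 14, May 25].
Intermediaries M with M before lambda: gamma, kappa, mu, theta, zeta.
Via gamma — items with X contains gamma: beta.
Via kappa — items with X contains kappa: none.
Via mu — items with X contains mu: beta.
Via theta — items with X contains theta: beta.
Via zeta — items with X contains zeta: none.
Union: beta.

beta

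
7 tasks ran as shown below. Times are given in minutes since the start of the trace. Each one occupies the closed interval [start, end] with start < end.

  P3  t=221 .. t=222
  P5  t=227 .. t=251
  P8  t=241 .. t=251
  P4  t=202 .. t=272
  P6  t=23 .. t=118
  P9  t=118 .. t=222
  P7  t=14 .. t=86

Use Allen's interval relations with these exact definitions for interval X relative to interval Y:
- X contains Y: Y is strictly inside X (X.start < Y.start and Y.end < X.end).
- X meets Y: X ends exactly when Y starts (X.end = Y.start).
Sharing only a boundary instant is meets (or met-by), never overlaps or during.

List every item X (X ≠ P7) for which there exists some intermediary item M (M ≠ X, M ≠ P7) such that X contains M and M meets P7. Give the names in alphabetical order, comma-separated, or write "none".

none

Target P7 = [t=14, t=86].
Intermediaries M with M meets P7: none.
Union: none.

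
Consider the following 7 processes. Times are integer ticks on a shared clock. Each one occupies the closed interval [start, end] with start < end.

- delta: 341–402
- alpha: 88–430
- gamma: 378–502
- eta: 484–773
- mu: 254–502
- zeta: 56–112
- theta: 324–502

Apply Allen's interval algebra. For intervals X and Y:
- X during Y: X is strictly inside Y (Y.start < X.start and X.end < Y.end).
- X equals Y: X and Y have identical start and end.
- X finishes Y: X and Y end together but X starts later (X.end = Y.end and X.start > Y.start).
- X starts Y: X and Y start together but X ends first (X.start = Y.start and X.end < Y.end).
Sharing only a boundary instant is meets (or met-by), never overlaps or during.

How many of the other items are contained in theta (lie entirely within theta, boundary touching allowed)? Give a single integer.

Target theta = [324, 502].
alpha [88, 430] → overlaps → no.
delta [341, 402] → during → counts.
eta [484, 773] → overlapped-by → no.
gamma [378, 502] → finishes → counts.
mu [254, 502] → finished-by → no.
zeta [56, 112] → before → no.
Total: 2.

2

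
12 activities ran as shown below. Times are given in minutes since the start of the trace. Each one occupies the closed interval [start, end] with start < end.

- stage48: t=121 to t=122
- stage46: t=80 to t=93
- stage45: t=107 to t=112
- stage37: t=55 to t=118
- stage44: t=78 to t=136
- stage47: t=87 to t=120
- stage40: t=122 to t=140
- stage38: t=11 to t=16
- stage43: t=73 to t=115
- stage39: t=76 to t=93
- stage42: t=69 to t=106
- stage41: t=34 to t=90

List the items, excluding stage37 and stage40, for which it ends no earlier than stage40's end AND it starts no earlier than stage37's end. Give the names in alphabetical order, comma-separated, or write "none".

Conditions: its end is no earlier than stage40's end (X.end >= t=140) AND its start is no earlier than stage37's end (X.start >= t=118).
stage38: end t=16 >= t=140? ✗; start t=11 >= t=118? ✗ → no.
stage39: end t=93 >= t=140? ✗; start t=76 >= t=118? ✗ → no.
stage41: end t=90 >= t=140? ✗; start t=34 >= t=118? ✗ → no.
stage42: end t=106 >= t=140? ✗; start t=69 >= t=118? ✗ → no.
stage43: end t=115 >= t=140? ✗; start t=73 >= t=118? ✗ → no.
stage44: end t=136 >= t=140? ✗; start t=78 >= t=118? ✗ → no.
stage45: end t=112 >= t=140? ✗; start t=107 >= t=118? ✗ → no.
stage46: end t=93 >= t=140? ✗; start t=80 >= t=118? ✗ → no.
stage47: end t=120 >= t=140? ✗; start t=87 >= t=118? ✗ → no.
stage48: end t=122 >= t=140? ✗; start t=121 >= t=118? ✓ → no.
Result: none.

none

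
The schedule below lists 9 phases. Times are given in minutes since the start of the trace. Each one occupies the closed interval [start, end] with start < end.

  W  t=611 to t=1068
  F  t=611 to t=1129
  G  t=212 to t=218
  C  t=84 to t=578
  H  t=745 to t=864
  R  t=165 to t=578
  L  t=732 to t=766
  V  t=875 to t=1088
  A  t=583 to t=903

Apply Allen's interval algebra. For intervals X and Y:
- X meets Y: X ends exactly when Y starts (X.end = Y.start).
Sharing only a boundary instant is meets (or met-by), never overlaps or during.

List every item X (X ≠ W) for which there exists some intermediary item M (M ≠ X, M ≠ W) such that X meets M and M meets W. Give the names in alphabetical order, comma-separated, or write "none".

none

Target W = [t=611, t=1068].
Intermediaries M with M meets W: none.
Union: none.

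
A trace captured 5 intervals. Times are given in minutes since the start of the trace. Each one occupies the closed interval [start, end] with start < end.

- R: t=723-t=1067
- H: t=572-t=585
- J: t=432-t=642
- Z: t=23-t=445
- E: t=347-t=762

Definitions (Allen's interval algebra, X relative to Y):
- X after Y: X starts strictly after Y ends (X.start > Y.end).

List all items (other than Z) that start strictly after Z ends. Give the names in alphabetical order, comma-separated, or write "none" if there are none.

H, R

Target Z = [t=23, t=445].
E [t=347, t=762] → overlapped-by → no.
H [t=572, t=585] → after → yes.
J [t=432, t=642] → overlapped-by → no.
R [t=723, t=1067] → after → yes.
Result: H, R.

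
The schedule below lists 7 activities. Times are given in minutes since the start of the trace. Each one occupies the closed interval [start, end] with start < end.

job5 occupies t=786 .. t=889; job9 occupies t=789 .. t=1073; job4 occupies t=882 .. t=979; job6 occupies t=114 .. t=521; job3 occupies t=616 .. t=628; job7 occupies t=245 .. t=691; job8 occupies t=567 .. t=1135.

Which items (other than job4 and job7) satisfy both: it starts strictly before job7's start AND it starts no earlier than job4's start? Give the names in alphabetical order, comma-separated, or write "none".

Conditions: its start is strictly before job7's start (X.start < t=245) AND its start is no earlier than job4's start (X.start >= t=882).
job3: start t=616 < t=245? ✗; start t=616 >= t=882? ✗ → no.
job5: start t=786 < t=245? ✗; start t=786 >= t=882? ✗ → no.
job6: start t=114 < t=245? ✓; start t=114 >= t=882? ✗ → no.
job8: start t=567 < t=245? ✗; start t=567 >= t=882? ✗ → no.
job9: start t=789 < t=245? ✗; start t=789 >= t=882? ✗ → no.
Result: none.

none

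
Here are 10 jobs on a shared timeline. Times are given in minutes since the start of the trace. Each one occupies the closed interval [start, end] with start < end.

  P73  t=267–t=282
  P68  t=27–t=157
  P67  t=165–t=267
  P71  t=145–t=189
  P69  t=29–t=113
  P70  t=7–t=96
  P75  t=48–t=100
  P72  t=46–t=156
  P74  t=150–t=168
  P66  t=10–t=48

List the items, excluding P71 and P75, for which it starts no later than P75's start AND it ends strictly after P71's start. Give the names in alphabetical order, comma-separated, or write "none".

Conditions: its start is no later than P75's start (X.start <= t=48) AND its end is strictly after P71's start (X.end > t=145).
P66: start t=10 <= t=48? ✓; end t=48 > t=145? ✗ → no.
P67: start t=165 <= t=48? ✗; end t=267 > t=145? ✓ → no.
P68: start t=27 <= t=48? ✓; end t=157 > t=145? ✓ → yes.
P69: start t=29 <= t=48? ✓; end t=113 > t=145? ✗ → no.
P70: start t=7 <= t=48? ✓; end t=96 > t=145? ✗ → no.
P72: start t=46 <= t=48? ✓; end t=156 > t=145? ✓ → yes.
P73: start t=267 <= t=48? ✗; end t=282 > t=145? ✓ → no.
P74: start t=150 <= t=48? ✗; end t=168 > t=145? ✓ → no.
Result: P68, P72.

P68, P72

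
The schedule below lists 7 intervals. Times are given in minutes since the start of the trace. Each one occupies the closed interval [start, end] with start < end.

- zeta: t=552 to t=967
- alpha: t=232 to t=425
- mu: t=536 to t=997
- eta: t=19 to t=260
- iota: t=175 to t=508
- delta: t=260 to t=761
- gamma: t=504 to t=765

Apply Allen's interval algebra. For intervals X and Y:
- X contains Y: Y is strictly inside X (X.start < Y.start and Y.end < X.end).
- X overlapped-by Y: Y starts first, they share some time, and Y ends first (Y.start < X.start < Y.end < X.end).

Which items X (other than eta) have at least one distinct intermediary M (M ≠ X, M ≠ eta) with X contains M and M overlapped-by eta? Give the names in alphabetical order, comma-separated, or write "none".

iota

Target eta = [t=19, t=260].
Intermediaries M with M overlapped-by eta: alpha, iota.
Via alpha — items with X contains alpha: iota.
Via iota — items with X contains iota: none.
Union: iota.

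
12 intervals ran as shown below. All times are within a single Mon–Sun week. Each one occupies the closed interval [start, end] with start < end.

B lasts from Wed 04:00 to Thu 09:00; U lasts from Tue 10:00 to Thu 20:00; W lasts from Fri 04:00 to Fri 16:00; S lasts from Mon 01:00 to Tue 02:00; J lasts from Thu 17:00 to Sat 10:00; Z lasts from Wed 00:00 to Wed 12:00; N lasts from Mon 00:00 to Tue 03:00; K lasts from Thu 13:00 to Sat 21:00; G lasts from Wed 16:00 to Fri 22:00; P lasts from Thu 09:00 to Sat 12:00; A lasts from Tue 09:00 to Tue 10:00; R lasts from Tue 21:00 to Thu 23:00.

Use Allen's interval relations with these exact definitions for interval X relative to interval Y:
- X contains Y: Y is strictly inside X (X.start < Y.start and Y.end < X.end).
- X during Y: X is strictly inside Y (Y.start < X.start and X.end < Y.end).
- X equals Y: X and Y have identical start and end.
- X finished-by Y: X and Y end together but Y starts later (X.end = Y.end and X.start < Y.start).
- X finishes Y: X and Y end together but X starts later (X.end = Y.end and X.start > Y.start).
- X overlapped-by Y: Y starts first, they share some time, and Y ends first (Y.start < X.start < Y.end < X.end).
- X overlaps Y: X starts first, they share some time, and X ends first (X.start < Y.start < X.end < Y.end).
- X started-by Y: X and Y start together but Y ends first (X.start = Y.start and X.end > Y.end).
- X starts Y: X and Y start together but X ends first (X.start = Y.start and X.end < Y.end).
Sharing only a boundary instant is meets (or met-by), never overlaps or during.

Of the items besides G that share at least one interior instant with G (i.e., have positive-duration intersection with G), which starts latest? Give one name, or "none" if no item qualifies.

W

Target G = [Wed 16:00, Fri 22:00].
A [Tue 09:00, Tue 10:00] → before → excluded.
B [Wed 04:00, Thu 09:00] → overlaps → candidate.
J [Thu 17:00, Sat 10:00] → overlapped-by → candidate.
K [Thu 13:00, Sat 21:00] → overlapped-by → candidate.
N [Mon 00:00, Tue 03:00] → before → excluded.
P [Thu 09:00, Sat 12:00] → overlapped-by → candidate.
R [Tue 21:00, Thu 23:00] → overlaps → candidate.
S [Mon 01:00, Tue 02:00] → before → excluded.
U [Tue 10:00, Thu 20:00] → overlaps → candidate.
W [Fri 04:00, Fri 16:00] → during → candidate.
Z [Wed 00:00, Wed 12:00] → before → excluded.
Among candidates, latest start is Fri 04:00 → W.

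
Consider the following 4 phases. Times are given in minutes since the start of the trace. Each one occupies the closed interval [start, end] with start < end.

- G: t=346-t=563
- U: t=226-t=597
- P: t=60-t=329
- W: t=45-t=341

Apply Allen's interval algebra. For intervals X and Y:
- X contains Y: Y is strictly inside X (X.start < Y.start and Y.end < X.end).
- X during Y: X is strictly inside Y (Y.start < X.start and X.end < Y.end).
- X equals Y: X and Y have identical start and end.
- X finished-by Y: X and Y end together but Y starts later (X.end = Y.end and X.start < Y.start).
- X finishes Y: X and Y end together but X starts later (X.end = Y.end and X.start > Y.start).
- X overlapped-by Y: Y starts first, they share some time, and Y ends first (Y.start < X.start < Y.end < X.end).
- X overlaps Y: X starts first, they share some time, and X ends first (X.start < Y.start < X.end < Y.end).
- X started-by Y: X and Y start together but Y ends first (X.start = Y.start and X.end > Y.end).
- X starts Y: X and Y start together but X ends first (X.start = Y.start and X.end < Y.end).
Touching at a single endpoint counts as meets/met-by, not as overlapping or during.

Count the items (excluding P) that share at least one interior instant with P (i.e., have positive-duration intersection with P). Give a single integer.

2

Target P = [t=60, t=329].
G [t=346, t=563] → after → no.
U [t=226, t=597] → overlapped-by → counts.
W [t=45, t=341] → contains → counts.
Total: 2.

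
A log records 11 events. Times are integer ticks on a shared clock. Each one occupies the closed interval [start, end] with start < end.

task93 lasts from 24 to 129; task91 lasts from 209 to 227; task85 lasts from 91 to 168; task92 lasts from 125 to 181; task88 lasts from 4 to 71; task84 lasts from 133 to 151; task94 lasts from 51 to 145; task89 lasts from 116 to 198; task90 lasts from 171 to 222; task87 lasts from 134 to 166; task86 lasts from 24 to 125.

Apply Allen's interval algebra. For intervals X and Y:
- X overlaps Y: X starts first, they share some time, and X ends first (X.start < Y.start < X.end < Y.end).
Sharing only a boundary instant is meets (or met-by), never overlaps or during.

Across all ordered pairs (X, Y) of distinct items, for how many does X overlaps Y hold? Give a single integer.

21

Checking all 110 ordered pairs for relation 'overlaps'; matching pairs in alphabetical order:
(task84, task87): task84 overlaps task87 ✓
(task85, task89): task85 overlaps task89 ✓
(task85, task92): task85 overlaps task92 ✓
(task86, task85): task86 overlaps task85 ✓
(task86, task89): task86 overlaps task89 ✓
(task86, task94): task86 overlaps task94 ✓
(task88, task86): task88 overlaps task86 ✓
(task88, task93): task88 overlaps task93 ✓
(task88, task94): task88 overlaps task94 ✓
(task89, task90): task89 overlaps task90 ✓
(task90, task91): task90 overlaps task91 ✓
(task92, task90): task92 overlaps task90 ✓
(task93, task85): task93 overlaps task85 ✓
(task93, task89): task93 overlaps task89 ✓
(task93, task92): task93 overlaps task92 ✓
(task93, task94): task93 overlaps task94 ✓
(task94, task84): task94 overlaps task84 ✓
(task94, task85): task94 overlaps task85 ✓
(task94, task87): task94 overlaps task87 ✓
(task94, task89): task94 overlaps task89 ✓
(task94, task92): task94 overlaps task92 ✓
Count: 21.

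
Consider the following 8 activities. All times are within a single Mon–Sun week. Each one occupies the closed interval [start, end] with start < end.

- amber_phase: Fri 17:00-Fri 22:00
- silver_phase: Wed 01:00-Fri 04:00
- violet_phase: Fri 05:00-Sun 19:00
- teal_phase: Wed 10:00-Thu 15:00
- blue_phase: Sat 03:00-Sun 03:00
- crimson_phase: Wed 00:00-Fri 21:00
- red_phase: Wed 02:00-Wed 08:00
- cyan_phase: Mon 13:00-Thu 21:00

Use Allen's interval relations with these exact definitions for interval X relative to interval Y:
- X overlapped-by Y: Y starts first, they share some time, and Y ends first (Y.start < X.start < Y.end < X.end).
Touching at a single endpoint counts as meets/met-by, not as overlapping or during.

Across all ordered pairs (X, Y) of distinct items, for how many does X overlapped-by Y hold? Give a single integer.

Checking all 56 ordered pairs for relation 'overlapped-by'; matching pairs in alphabetical order:
(amber_phase, crimson_phase): amber_phase overlapped-by crimson_phase ✓
(crimson_phase, cyan_phase): crimson_phase overlapped-by cyan_phase ✓
(silver_phase, cyan_phase): silver_phase overlapped-by cyan_phase ✓
(violet_phase, crimson_phase): violet_phase overlapped-by crimson_phase ✓
Count: 4.

4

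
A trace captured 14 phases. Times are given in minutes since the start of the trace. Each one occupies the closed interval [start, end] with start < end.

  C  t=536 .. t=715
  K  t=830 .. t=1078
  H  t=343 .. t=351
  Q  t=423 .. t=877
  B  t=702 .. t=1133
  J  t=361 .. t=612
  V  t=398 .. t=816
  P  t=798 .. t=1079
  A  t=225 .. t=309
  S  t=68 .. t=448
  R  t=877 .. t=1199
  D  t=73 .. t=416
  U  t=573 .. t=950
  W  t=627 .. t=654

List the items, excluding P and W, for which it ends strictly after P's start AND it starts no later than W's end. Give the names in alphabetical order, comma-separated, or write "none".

Q, U, V

Conditions: its end is strictly after P's start (X.end > t=798) AND its start is no later than W's end (X.start <= t=654).
A: end t=309 > t=798? ✗; start t=225 <= t=654? ✓ → no.
B: end t=1133 > t=798? ✓; start t=702 <= t=654? ✗ → no.
C: end t=715 > t=798? ✗; start t=536 <= t=654? ✓ → no.
D: end t=416 > t=798? ✗; start t=73 <= t=654? ✓ → no.
H: end t=351 > t=798? ✗; start t=343 <= t=654? ✓ → no.
J: end t=612 > t=798? ✗; start t=361 <= t=654? ✓ → no.
K: end t=1078 > t=798? ✓; start t=830 <= t=654? ✗ → no.
Q: end t=877 > t=798? ✓; start t=423 <= t=654? ✓ → yes.
R: end t=1199 > t=798? ✓; start t=877 <= t=654? ✗ → no.
S: end t=448 > t=798? ✗; start t=68 <= t=654? ✓ → no.
U: end t=950 > t=798? ✓; start t=573 <= t=654? ✓ → yes.
V: end t=816 > t=798? ✓; start t=398 <= t=654? ✓ → yes.
Result: Q, U, V.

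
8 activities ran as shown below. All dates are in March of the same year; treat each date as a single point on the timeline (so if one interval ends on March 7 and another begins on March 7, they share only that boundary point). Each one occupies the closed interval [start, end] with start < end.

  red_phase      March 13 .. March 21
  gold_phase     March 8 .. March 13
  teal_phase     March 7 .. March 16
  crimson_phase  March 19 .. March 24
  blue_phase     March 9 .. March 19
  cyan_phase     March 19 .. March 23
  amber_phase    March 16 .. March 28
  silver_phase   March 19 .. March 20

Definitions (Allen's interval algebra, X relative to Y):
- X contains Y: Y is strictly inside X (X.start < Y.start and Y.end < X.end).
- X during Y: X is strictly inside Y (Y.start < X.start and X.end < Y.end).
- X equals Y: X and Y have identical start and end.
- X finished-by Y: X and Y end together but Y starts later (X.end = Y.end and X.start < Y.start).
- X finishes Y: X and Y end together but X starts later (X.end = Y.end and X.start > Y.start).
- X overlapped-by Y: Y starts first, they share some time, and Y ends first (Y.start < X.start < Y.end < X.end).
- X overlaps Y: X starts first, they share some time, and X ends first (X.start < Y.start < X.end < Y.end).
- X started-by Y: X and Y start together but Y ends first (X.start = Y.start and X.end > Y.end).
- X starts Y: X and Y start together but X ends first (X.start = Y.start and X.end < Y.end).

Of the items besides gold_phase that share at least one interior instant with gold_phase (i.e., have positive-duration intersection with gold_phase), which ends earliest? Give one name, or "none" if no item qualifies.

Target gold_phase = [March 8, March 13].
amber_phase [March 16, March 28] → after → excluded.
blue_phase [March 9, March 19] → overlapped-by → candidate.
crimson_phase [March 19, March 24] → after → excluded.
cyan_phase [March 19, March 23] → after → excluded.
red_phase [March 13, March 21] → met-by → excluded.
silver_phase [March 19, March 20] → after → excluded.
teal_phase [March 7, March 16] → contains → candidate.
Among candidates, earliest end is March 16 → teal_phase.

teal_phase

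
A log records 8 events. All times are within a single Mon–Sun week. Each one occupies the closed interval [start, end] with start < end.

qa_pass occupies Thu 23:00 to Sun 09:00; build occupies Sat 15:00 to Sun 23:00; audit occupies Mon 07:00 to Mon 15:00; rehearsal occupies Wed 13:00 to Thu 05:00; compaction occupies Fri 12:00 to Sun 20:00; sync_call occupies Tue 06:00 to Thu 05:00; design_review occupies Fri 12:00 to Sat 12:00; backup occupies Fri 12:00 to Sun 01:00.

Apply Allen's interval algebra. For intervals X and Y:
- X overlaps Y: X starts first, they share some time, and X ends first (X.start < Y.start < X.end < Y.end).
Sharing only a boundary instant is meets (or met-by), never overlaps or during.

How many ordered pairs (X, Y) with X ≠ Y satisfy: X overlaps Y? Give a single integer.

4

Checking all 56 ordered pairs for relation 'overlaps'; matching pairs in alphabetical order:
(backup, build): backup overlaps build ✓
(compaction, build): compaction overlaps build ✓
(qa_pass, build): qa_pass overlaps build ✓
(qa_pass, compaction): qa_pass overlaps compaction ✓
Count: 4.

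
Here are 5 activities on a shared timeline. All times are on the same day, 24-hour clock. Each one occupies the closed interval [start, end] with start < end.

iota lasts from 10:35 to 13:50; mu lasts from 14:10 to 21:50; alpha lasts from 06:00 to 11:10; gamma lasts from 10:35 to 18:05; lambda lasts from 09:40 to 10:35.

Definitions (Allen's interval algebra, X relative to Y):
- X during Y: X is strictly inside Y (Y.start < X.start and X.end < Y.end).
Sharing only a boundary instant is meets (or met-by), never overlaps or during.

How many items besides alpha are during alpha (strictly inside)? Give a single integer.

1

Target alpha = [06:00, 11:10].
gamma [10:35, 18:05] → overlapped-by → no.
iota [10:35, 13:50] → overlapped-by → no.
lambda [09:40, 10:35] → during → counts.
mu [14:10, 21:50] → after → no.
Total: 1.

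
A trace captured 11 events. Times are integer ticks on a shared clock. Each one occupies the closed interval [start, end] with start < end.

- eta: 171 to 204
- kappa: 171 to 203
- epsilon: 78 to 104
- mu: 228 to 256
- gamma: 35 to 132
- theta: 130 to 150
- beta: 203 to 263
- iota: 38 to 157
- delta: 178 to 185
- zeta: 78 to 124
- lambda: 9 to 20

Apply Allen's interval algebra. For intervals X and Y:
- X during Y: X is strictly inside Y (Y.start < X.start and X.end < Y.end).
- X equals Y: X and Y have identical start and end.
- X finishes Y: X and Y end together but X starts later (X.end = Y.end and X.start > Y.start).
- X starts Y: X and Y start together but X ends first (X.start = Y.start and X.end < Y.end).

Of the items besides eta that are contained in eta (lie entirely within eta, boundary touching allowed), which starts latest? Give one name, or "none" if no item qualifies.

Target eta = [171, 204].
beta [203, 263] → overlapped-by → excluded.
delta [178, 185] → during → candidate.
epsilon [78, 104] → before → excluded.
gamma [35, 132] → before → excluded.
iota [38, 157] → before → excluded.
kappa [171, 203] → starts → candidate.
lambda [9, 20] → before → excluded.
mu [228, 256] → after → excluded.
theta [130, 150] → before → excluded.
zeta [78, 124] → before → excluded.
Among candidates, latest start is 178 → delta.

delta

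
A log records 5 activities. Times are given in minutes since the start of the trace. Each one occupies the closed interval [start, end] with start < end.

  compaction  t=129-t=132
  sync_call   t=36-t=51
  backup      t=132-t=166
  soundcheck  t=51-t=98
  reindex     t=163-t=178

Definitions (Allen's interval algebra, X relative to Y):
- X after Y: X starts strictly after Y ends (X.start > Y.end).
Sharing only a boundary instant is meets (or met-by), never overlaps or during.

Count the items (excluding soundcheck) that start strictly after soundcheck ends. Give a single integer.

Target soundcheck = [t=51, t=98].
backup [t=132, t=166] → after → counts.
compaction [t=129, t=132] → after → counts.
reindex [t=163, t=178] → after → counts.
sync_call [t=36, t=51] → meets → no.
Total: 3.

3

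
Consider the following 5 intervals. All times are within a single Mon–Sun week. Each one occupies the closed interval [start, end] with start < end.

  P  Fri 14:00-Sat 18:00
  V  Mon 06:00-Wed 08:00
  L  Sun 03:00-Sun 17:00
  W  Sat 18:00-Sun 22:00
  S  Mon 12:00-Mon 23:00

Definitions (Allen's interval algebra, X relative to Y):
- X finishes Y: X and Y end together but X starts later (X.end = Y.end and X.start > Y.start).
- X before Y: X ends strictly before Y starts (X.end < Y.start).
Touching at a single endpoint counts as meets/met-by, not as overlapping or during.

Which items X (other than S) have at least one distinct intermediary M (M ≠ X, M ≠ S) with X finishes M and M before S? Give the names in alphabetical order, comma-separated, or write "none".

none

Target S = [Mon 12:00, Mon 23:00].
Intermediaries M with M before S: none.
Union: none.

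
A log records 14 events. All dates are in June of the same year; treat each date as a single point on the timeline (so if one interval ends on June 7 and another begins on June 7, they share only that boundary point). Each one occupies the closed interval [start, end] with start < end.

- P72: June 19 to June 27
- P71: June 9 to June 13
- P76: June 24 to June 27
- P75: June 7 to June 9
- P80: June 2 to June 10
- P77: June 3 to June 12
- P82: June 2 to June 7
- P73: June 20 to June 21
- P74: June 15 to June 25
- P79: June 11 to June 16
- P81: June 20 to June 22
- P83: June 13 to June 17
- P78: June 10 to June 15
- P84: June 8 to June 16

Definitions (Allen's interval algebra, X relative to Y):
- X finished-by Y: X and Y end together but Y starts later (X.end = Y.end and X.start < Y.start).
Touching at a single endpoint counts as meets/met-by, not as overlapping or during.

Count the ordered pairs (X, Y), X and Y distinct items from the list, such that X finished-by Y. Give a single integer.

2

Checking all 182 ordered pairs for relation 'finished-by'; matching pairs in alphabetical order:
(P72, P76): P72 finished-by P76 ✓
(P84, P79): P84 finished-by P79 ✓
Count: 2.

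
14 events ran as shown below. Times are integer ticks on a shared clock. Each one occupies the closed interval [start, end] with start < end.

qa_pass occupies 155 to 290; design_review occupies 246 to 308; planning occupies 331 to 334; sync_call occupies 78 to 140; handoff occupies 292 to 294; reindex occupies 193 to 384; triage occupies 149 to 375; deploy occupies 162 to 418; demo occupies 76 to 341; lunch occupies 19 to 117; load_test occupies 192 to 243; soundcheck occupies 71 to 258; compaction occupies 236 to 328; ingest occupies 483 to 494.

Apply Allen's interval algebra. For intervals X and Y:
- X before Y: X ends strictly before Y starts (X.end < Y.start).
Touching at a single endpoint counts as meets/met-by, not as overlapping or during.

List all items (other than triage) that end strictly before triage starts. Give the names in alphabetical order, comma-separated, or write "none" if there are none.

Target triage = [149, 375].
compaction [236, 328] → during → no.
demo [76, 341] → overlaps → no.
deploy [162, 418] → overlapped-by → no.
design_review [246, 308] → during → no.
handoff [292, 294] → during → no.
ingest [483, 494] → after → no.
load_test [192, 243] → during → no.
lunch [19, 117] → before → yes.
planning [331, 334] → during → no.
qa_pass [155, 290] → during → no.
reindex [193, 384] → overlapped-by → no.
soundcheck [71, 258] → overlaps → no.
sync_call [78, 140] → before → yes.
Result: lunch, sync_call.

lunch, sync_call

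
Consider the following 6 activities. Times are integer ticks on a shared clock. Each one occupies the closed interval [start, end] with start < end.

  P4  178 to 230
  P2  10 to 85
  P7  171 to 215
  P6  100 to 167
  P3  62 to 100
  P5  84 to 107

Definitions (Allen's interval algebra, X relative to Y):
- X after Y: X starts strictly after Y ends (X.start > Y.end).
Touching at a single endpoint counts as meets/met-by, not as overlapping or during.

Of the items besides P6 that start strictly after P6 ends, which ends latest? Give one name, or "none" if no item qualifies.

P4

Target P6 = [100, 167].
P2 [10, 85] → before → excluded.
P3 [62, 100] → meets → excluded.
P4 [178, 230] → after → candidate.
P5 [84, 107] → overlaps → excluded.
P7 [171, 215] → after → candidate.
Among candidates, latest end is 230 → P4.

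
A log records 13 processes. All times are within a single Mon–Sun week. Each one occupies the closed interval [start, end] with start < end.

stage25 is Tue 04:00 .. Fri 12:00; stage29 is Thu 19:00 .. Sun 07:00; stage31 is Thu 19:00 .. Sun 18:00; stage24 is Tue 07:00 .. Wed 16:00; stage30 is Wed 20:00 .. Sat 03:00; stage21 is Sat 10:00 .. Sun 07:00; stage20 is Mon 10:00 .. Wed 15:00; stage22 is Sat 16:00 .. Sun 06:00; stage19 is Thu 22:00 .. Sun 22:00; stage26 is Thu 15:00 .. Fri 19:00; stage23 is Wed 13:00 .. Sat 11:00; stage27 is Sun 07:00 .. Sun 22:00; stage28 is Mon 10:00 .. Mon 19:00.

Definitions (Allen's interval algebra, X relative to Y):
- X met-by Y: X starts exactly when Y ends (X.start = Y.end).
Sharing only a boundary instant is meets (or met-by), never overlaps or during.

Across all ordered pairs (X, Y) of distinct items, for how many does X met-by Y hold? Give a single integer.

Checking all 156 ordered pairs for relation 'met-by'; matching pairs in alphabetical order:
(stage27, stage21): stage27 met-by stage21 ✓
(stage27, stage29): stage27 met-by stage29 ✓
Count: 2.

2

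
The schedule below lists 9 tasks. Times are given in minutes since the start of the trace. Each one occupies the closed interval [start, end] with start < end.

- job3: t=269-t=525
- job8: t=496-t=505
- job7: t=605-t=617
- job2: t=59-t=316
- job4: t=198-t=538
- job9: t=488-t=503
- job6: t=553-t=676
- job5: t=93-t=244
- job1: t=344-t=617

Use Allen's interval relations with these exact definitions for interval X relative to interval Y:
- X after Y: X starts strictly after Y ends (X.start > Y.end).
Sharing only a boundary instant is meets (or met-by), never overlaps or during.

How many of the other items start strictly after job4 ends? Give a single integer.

Target job4 = [t=198, t=538].
job1 [t=344, t=617] → overlapped-by → no.
job2 [t=59, t=316] → overlaps → no.
job3 [t=269, t=525] → during → no.
job5 [t=93, t=244] → overlaps → no.
job6 [t=553, t=676] → after → counts.
job7 [t=605, t=617] → after → counts.
job8 [t=496, t=505] → during → no.
job9 [t=488, t=503] → during → no.
Total: 2.

2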